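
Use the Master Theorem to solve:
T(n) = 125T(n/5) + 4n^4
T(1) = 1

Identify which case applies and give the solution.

a=125, b=5, f(n)=4n^4. log_5(125) = 3. Since c=4 > 3 and the regularity condition holds (125(n/5)^4 = (125/5^4)n^4 with 125/5^4 < 1), Case 3 applies: T(n) = Θ(f(n)) = O(n^4).

Answer: O(n^4) - Case 3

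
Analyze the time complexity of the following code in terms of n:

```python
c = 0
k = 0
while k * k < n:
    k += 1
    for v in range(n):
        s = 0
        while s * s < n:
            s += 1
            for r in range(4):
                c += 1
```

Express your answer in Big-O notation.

Each loop level contributes: √n × n × √n × 1. Multiplying the contributions gives O(n^2).

Answer: O(n^2)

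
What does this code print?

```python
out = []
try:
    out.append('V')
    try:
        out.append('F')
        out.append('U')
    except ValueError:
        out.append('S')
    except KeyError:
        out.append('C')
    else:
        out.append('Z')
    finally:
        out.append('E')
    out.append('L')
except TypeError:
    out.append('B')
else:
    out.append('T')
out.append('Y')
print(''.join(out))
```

Execution trace: 'V' (try body) → 'F' (inner try body) → 'U' (inner try body, no exception) → 'Z' (inner else) → 'E' (inner finally) → 'L' (try body, no exception) → 'T' (else) → 'Y' (after the try/except). Output: VFUZELTY

Answer: VFUZELTY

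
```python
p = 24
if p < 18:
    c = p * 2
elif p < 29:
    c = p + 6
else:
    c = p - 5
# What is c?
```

Trace:
`p = 24` → p = 24
`if p < 18: ...` → p < 18 is False, p < 29 is True → c = 30
So c = 30

Answer: 30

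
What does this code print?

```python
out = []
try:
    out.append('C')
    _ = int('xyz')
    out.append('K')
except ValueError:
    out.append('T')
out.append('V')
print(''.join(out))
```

Execution trace: 'C' (try body) → 'T' (except ValueError) → 'V' (after the try/except). Output: CTV

Answer: CTV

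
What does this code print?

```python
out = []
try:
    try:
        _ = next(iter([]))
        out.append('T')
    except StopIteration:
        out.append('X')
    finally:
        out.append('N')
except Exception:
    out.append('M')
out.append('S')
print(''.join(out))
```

Execution trace: 'X' (inner except StopIteration) → 'N' (inner finally) → 'S' (after the try/except). Output: XNS

Answer: XNS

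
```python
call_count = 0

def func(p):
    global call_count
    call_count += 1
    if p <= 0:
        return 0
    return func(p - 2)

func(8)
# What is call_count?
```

Linear recursion stepping by 2: 5 calls from p=8 down to ≤0.

Answer: 5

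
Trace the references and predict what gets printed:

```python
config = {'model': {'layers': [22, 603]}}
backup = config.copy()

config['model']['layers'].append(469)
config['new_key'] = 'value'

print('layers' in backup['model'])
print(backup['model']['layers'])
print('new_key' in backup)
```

Key concept: shallow copy gotcha with nested dict.
Step by step:
`config = {'model': {'layers': [22, 603]}}` → config = {'model': {'layers': [22, 603]}}
`backup = config.copy()` → backup = {'model': {'layers': [22, 603]}}
`config['model']['layers'].append(469)` → config = {'model': {'layers': [22, 603, 469]}}; backup = {'model': {'layers': [22, 603, 469]}}
`config['new_key'] = 'value'` → config = {'model': {'layers': [22, 603, 469]}, 'new_key': 'value'}
`print('layers' in backup['model'])` → prints True
`print(backup['model']['layers'])` → prints [22, 603, 469]
`print('new_key' in backup)` → prints False

Answer:
True
[22, 603, 469]
False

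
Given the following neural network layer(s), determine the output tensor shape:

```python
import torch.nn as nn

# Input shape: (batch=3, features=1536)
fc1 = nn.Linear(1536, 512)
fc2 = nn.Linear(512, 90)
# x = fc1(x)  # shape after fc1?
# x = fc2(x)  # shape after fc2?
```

Input: (3, 1536) -> after fc1: (3, 512) -> Output: (3, 90)

Answer: (3, 90)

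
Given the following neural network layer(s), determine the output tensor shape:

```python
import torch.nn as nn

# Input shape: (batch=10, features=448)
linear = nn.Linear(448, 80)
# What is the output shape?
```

Input: (10, 448) -> Output: (10, 80)

Answer: (10, 80)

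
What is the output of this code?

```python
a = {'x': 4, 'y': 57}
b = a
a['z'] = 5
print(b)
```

Key concept: dict aliasing.
Step by step:
`a = {'x': 4, 'y': 57}` → a = {'x': 4, 'y': 57}
`b = a` → b = {'x': 4, 'y': 57} (same object as a)
`a['z'] = 5` → a = {'x': 4, 'y': 57, 'z': 5} (same object as b); b = {'x': 4, 'y': 57, 'z': 5} (same object as a)
`print(b)` → prints {'x': 4, 'y': 57, 'z': 5}

Answer: {'x': 4, 'y': 57, 'z': 5}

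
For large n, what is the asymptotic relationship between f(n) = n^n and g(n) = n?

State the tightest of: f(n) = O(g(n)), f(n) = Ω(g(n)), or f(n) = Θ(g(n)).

n^n vs n: f(n) = Ω(g(n)) but not O(g(n)) — n^n grows strictly faster than n.

Answer: f(n) = Ω(g(n)) but not O(g(n)) — n^n grows strictly faster than n.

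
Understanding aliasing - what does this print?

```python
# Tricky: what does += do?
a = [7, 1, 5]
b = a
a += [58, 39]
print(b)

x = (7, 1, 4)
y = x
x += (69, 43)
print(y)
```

Key concept: += behavior differs for mutable vs immutable.
Step by step:
`a = [7, 1, 5]` → a = [7, 1, 5]
`b = a` → b = [7, 1, 5] (same object as a)
`a += [58, 39]` → a = [7, 1, 5, 58, 39] (same object as b); b = [7, 1, 5, 58, 39] (same object as a)
`print(b)` → prints [7, 1, 5, 58, 39]
`x = (7, 1, 4)` → x = (7, 1, 4)
`y = x` → y = (7, 1, 4)
`x += (69, 43)` → x = (7, 1, 4, 69, 43)
`print(y)` → prints (7, 1, 4)

Answer:
[7, 1, 5, 58, 39]
(7, 1, 4)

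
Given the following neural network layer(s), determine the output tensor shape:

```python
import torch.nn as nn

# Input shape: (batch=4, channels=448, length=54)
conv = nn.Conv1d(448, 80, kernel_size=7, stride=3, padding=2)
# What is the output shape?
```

Input: (4, 448, 54) -> Output: (4, 80, 18)

Answer: (4, 80, 18)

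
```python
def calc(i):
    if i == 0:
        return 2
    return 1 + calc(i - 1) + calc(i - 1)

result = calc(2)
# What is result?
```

calc(i) = 1 + 2·calc(i-1), calc(0)=2. Closed form: (2+1)·2^2 - 1 = 11.

Answer: 11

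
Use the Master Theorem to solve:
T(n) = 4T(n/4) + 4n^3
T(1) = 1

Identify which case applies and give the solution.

a=4, b=4, f(n)=4n^3. log_4(4) = 1. Since c=3 > 1 and the regularity condition holds (4(n/4)^3 = (4/4^3)n^3 with 4/4^3 < 1), Case 3 applies: T(n) = Θ(f(n)) = O(n^3).

Answer: O(n^3) - Case 3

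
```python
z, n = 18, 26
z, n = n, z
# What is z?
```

Trace:
`z, n = 18, 26` → z = 18; n = 26
`z, n = n, z` → z = 26; n = 18
So z = 26

Answer: 26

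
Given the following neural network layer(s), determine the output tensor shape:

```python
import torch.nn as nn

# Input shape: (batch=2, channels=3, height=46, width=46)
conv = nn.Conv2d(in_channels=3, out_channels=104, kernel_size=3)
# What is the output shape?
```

Input: (2, 3, 46, 46) -> Output: (2, 104, 44, 44)

Answer: (2, 104, 44, 44)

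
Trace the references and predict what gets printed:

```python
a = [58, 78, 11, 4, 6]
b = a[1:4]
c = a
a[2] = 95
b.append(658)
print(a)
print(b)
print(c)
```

Key concept: slice vs alias.
Step by step:
`a = [58, 78, 11, 4, 6]` → a = [58, 78, 11, 4, 6]
`b = a[1:4]` → b = [78, 11, 4]
`c = a` → c = [58, 78, 11, 4, 6] (same object as a)
`a[2] = 95` → a = [58, 78, 95, 4, 6] (same object as c); c = [58, 78, 95, 4, 6] (same object as a)
`b.append(658)` → b = [78, 11, 4, 658]
`print(a)` → prints [58, 78, 95, 4, 6]
`print(b)` → prints [78, 11, 4, 658]
`print(c)` → prints [58, 78, 95, 4, 6]

Answer:
[58, 78, 95, 4, 6]
[78, 11, 4, 658]
[58, 78, 95, 4, 6]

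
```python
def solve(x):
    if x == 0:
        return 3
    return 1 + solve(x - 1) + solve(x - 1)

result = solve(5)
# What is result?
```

solve(x) = 1 + 2·solve(x-1), solve(0)=3. Closed form: (3+1)·2^5 - 1 = 127.

Answer: 127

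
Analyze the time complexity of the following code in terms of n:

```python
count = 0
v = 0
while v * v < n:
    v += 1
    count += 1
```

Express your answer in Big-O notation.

Each loop level contributes: √n. Multiplying the contributions gives O(√n).

Answer: O(√n)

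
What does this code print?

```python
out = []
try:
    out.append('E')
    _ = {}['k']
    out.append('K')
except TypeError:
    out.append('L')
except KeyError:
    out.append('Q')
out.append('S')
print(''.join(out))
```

Execution trace: 'E' (try body) → 'Q' (except KeyError) → 'S' (after the try/except). Output: EQS

Answer: EQS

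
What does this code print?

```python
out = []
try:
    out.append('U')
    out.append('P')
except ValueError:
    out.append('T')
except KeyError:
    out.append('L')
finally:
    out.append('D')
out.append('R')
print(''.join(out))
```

Execution trace: 'U' (try body) → 'P' (try body, no exception) → 'D' (finally) → 'R' (after the try/except). Output: UPDR

Answer: UPDR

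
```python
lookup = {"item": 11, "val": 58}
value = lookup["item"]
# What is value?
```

Trace:
`lookup = {"item": 11, "val": 58}` → lookup = {'item': 11, 'val': 58}
`value = lookup["item"]` → value = 11
So value = 11

Answer: 11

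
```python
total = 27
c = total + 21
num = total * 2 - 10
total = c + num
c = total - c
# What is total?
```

Trace:
`total = 27` → total = 27
`c = total + 21` → c = 48
`num = total * 2 - 10` → num = 44
`total = c + num` → total = 92
`c = total - c` → c = 44
So total = 92

Answer: 92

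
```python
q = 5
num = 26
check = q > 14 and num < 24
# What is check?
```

Trace:
`q = 5` → q = 5
`num = 26` → num = 26
`check = q > 14 and num < 24` → check = False
So check = False

Answer: False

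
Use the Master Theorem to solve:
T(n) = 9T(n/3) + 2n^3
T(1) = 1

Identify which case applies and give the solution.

a=9, b=3, f(n)=2n^3. log_3(9) = 2. Since c=3 > 2 and the regularity condition holds (9(n/3)^3 = (9/3^3)n^3 with 9/3^3 < 1), Case 3 applies: T(n) = Θ(f(n)) = O(n^3).

Answer: O(n^3) - Case 3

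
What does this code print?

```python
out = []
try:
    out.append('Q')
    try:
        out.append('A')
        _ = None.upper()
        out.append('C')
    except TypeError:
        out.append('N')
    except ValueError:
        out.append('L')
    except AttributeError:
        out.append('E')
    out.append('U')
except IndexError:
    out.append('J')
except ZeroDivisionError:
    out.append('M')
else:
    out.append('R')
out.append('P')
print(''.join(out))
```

Execution trace: 'Q' (try body) → 'A' (inner try body) → 'E' (inner except AttributeError) → 'U' (try body, no exception) → 'R' (else) → 'P' (after the try/except). Output: QAEURP

Answer: QAEURP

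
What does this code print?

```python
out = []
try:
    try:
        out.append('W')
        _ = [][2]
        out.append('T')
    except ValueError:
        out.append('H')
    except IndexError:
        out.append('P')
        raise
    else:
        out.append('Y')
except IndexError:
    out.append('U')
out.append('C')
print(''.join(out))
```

Execution trace: 'W' (inner try body) → 'P' (inner except IndexError) → 'U' (outer except IndexError) → 'C' (after the try/except). Output: WPUC

Answer: WPUC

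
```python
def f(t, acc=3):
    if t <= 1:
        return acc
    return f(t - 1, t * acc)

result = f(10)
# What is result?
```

Accumulator trace (n, acc): (10, 3) -> (9, 30) -> (8, 270) -> (7, 2160) -> (6, 15120) -> (5, 90720) -> (4, 453600) -> (3, 1814400) -> (2, 5443200) -> (1, 10886400) -> return 10886400

Answer: 10886400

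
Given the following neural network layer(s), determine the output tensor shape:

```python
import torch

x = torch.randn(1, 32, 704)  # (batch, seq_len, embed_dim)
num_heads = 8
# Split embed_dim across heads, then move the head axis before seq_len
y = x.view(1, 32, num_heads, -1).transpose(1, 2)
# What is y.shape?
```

Input: (1, 32, 704) -> head_dim = 704 // 8 = 88; after view: (1, 32, 8, 88) -> after transpose(1, 2): (1, 8, 32, 88) -> Output: (1, 8, 32, 88)

Answer: (1, 8, 32, 88)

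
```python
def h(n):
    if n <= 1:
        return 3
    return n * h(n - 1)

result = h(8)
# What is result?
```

h(8) = 8 * 7 * 6 * 5 * 4 * 3 * 2 * 3 = 120960

Answer: 120960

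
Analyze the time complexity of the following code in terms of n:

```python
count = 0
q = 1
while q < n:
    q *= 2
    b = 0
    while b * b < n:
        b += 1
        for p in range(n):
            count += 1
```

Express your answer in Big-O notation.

Each loop level contributes: log n × √n × n. Multiplying the contributions gives O(n√n log n).

Answer: O(n√n log n)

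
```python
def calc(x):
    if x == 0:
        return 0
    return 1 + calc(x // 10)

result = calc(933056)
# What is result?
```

Count of digits of 933056: 6

Answer: 6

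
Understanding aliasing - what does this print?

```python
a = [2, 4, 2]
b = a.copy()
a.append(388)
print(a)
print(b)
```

Key concept: list.copy() creates independent copy.
Step by step:
`a = [2, 4, 2]` → a = [2, 4, 2]
`b = a.copy()` → b = [2, 4, 2]
`a.append(388)` → a = [2, 4, 2, 388]
`print(a)` → prints [2, 4, 2, 388]
`print(b)` → prints [2, 4, 2]

Answer:
[2, 4, 2, 388]
[2, 4, 2]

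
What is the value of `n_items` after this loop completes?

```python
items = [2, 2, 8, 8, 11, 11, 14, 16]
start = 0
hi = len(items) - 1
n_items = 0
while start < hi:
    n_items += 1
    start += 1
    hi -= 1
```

Iterations until pointers meet (list length 8)
`n_items` takes the values: 0 → 1 → 2 → 3 → 4

Answer: 4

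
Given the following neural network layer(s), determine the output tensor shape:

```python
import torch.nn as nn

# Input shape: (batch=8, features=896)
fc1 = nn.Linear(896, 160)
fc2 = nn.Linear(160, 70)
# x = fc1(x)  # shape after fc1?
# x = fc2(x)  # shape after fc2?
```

Input: (8, 896) -> after fc1: (8, 160) -> Output: (8, 70)

Answer: (8, 70)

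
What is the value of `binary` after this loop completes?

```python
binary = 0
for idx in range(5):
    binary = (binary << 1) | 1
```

Build 5 consecutive 1-bits: 0b11111
`binary` takes the values: 0 → 1 → 3 → 7 → 15 → 31

Answer: 31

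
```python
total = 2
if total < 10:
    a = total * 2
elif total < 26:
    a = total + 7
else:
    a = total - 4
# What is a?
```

Trace:
`total = 2` → total = 2
`if total < 10: ...` → total < 10 is True → a = 4
So a = 4

Answer: 4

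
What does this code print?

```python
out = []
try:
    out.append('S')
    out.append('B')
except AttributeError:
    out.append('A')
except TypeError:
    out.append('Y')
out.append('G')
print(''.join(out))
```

Execution trace: 'S' (try body) → 'B' (try body, no exception) → 'G' (after the try/except). Output: SBG

Answer: SBG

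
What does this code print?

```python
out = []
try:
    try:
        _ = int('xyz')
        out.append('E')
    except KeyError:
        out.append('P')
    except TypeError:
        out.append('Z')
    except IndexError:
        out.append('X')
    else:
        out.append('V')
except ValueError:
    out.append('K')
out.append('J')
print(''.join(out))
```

Execution trace: 'K' (outer except ValueError) → 'J' (after the try/except). Output: KJ

Answer: KJ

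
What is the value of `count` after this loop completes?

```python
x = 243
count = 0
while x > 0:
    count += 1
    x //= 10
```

Count digits by repeated division by 10
`count` takes the values: 0 → 1 → 2 → 3

Answer: 3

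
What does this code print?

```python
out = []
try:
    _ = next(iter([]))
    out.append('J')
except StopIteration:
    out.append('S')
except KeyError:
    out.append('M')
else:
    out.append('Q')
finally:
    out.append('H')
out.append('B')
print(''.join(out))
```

Execution trace: 'S' (except StopIteration) → 'H' (finally) → 'B' (after the try/except). Output: SHB

Answer: SHB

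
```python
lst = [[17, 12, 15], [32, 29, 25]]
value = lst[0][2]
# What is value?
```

Trace:
`lst = [[17, 12, 15], [32, 29, 25]]` → lst = [[17, 12, 15], [32, 29, 25]]
`value = lst[0][2]` → value = 15
So value = 15

Answer: 15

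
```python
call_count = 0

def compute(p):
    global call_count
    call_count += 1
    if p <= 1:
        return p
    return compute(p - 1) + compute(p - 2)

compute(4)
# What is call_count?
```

Calls(p) = 1 + Calls(p-1) + Calls(p-2); Calls(0)=Calls(1)=1. For p=4 this gives 9.

Answer: 9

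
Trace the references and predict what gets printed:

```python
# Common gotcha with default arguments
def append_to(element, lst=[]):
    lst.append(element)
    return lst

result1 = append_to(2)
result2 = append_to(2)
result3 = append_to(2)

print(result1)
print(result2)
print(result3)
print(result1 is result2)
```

Key concept: mutable default argument gotcha.
Step by step:
`result1 = append_to(2)` → result1 = [2]
`result2 = append_to(2)` → result1 = [2, 2] (same object as result2); result2 = [2, 2] (same object as result1)
`result3 = append_to(2)` → result1 = [2, 2, 2] (same object as result2, result3); result2 = [2, 2, 2] (same object as result1, result3); result3 = [2, 2, 2] (same object as result1, result2)
`print(result1)` → prints [2, 2, 2]
`print(result2)` → prints [2, 2, 2]
`print(result3)` → prints [2, 2, 2]
`print(result1 is result2)` → prints True

Answer:
[2, 2, 2]
[2, 2, 2]
[2, 2, 2]
True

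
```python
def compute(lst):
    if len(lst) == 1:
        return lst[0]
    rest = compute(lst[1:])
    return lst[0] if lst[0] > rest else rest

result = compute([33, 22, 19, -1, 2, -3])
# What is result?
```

Recursive max over [33, 22, 19, -1, 2, -3] = 33

Answer: 33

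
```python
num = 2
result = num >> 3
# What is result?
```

Trace:
`num = 2` → num = 2
`result = num >> 3` → result = 0
So result = 0

Answer: 0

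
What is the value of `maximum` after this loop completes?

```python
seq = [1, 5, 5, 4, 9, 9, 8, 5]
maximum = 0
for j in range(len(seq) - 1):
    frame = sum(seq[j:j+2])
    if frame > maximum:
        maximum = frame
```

Max sum of 2-element window in [1, 5, 5, 4, 9, 9, 8, 5]
`maximum` takes the values: 0 → 6 → 10 → 13 → 18

Answer: 18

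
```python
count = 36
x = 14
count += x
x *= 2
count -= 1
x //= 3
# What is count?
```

Trace:
`count = 36` → count = 36
`x = 14` → x = 14
`count += x` → count = 50
`x *= 2` → x = 28
`count -= 1` → count = 49
`x //= 3` → x = 9
So count = 49

Answer: 49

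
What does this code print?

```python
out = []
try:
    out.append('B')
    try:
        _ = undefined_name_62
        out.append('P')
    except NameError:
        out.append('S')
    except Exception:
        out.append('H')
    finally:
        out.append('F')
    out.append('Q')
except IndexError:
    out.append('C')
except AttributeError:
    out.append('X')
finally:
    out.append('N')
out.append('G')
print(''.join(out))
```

Execution trace: 'B' (try body) → 'S' (inner except NameError) → 'F' (inner finally) → 'Q' (try body, no exception) → 'N' (finally) → 'G' (after the try/except). Output: BSFQNG

Answer: BSFQNG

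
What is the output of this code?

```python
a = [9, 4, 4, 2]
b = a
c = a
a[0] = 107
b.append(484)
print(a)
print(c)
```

Key concept: multiple aliases.
Step by step:
`a = [9, 4, 4, 2]` → a = [9, 4, 4, 2]
`b = a` → b = [9, 4, 4, 2] (same object as a)
`c = a` → c = [9, 4, 4, 2] (same object as a, b)
`a[0] = 107` → a = [107, 4, 4, 2] (same object as b, c); b = [107, 4, 4, 2] (same object as a, c); c = [107, 4, 4, 2] (same object as a, b)
`b.append(484)` → a = [107, 4, 4, 2, 484] (same object as b, c); b = [107, 4, 4, 2, 484] (same object as a, c); c = [107, 4, 4, 2, 484] (same object as a, b)
`print(a)` → prints [107, 4, 4, 2, 484]
`print(c)` → prints [107, 4, 4, 2, 484]

Answer:
[107, 4, 4, 2, 484]
[107, 4, 4, 2, 484]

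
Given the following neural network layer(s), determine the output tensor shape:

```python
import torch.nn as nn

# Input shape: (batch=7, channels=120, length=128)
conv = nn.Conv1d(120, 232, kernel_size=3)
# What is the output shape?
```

Input: (7, 120, 128) -> Output: (7, 232, 126)

Answer: (7, 232, 126)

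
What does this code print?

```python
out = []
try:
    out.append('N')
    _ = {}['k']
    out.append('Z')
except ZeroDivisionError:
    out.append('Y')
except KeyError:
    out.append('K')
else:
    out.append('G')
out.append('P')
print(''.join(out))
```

Execution trace: 'N' (try body) → 'K' (except KeyError) → 'P' (after the try/except). Output: NKP

Answer: NKP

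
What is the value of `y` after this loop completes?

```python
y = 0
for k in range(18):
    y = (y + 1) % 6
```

Increment mod 6, 18 times = 0
`y` takes the values: 0 → 1 → 2 → 3 → 4 → 5 → 0 → 1 → 2 → 3 → 4 → 5 → 0 → 1 → 2 → 3 → 4 → 5 → 0

Answer: 0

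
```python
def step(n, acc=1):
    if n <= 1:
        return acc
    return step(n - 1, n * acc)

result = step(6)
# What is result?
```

Accumulator trace (n, acc): (6, 1) -> (5, 6) -> (4, 30) -> (3, 120) -> (2, 360) -> (1, 720) -> return 720

Answer: 720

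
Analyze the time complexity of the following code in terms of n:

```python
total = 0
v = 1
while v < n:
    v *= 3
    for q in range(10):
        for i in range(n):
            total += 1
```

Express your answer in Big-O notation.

Each loop level contributes: log n × 1 × n. Multiplying the contributions gives O(n log n).

Answer: O(n log n)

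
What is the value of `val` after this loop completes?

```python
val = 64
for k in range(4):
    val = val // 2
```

Halve 4 times: 64 // 2^4 = 4
`val` takes the values: 64 → 32 → 16 → 8 → 4

Answer: 4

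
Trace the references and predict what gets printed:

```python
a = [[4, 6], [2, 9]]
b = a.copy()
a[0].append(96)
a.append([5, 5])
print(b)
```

Key concept: shallow copy with nested lists.
Step by step:
`a = [[4, 6], [2, 9]]` → a = [[4, 6], [2, 9]]
`b = a.copy()` → b = [[4, 6], [2, 9]]
`a[0].append(96)` → a = [[4, 6, 96], [2, 9]]; b = [[4, 6, 96], [2, 9]]
`a.append([5, 5])` → a = [[4, 6, 96], [2, 9], [5, 5]]
`print(b)` → prints [[4, 6, 96], [2, 9]]

Answer: [[4, 6, 96], [2, 9]]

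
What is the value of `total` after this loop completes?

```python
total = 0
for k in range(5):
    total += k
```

Sum of 0 to 4 = 10
`total` takes the values: 0 → 1 → 3 → 6 → 10

Answer: 10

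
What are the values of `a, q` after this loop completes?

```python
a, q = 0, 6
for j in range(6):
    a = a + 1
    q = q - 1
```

a goes 0→6, q goes 6→0
`a, q` takes the values: (0, 6) → (1, 6) → (1, 5) → (2, 5) → (2, 4) → (3, 4) → (3, 3) → (4, 3) → (4, 2) → (5, 2) → (5, 1) → (6, 1) → (6, 0)

Answer: 6, 0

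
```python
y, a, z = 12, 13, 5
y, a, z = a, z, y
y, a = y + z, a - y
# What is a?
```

Trace:
`y, a, z = 12, 13, 5` → y = 12; a = 13; z = 5
`y, a, z = a, z, y` → y = 13; a = 5; z = 12
`y, a = y + z, a - y` → y = 25; a = -8
So a = -8

Answer: -8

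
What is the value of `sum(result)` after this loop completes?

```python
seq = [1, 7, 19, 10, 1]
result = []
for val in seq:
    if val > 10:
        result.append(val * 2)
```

Sum of doubled values > 10
`result` takes the values: [] → [38]
So `sum(result)` = 38

Answer: 38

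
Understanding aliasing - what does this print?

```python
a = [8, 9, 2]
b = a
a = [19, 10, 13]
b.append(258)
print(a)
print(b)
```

Key concept: rebinding vs mutation: a is rebound to a new list, b still points at the original.
Step by step:
`a = [8, 9, 2]` → a = [8, 9, 2]
`b = a` → b = [8, 9, 2] (same object as a)
`a = [19, 10, 13]` → a = [19, 10, 13]
`b.append(258)` → b = [8, 9, 2, 258]
`print(a)` → prints [19, 10, 13]
`print(b)` → prints [8, 9, 2, 258]

Answer:
[19, 10, 13]
[8, 9, 2, 258]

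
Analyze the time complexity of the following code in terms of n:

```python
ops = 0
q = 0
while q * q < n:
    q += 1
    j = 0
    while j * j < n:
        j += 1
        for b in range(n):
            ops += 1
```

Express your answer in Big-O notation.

Each loop level contributes: √n × √n × n. Multiplying the contributions gives O(n^2).

Answer: O(n^2)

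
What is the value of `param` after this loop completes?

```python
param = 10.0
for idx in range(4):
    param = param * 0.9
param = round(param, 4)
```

Exponential decay: 10.0 * 0.9^4
`param` takes the values: 10.0 → 9.0 → 8.1 → 7.29 → 6.561

Answer: 6.561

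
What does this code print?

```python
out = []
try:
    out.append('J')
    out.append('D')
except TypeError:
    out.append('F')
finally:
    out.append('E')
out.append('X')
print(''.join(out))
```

Execution trace: 'J' (try body) → 'D' (try body, no exception) → 'E' (finally) → 'X' (after the try/except). Output: JDEX

Answer: JDEX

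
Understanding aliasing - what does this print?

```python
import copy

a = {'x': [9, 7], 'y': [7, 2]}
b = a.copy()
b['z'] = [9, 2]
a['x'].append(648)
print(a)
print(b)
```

Key concept: shallow copy of dict with mutable values.
Step by step:
`a = {'x': [9, 7], 'y': [7, 2]}` → a = {'x': [9, 7], 'y': [7, 2]}
`b = a.copy()` → b = {'x': [9, 7], 'y': [7, 2]}
`b['z'] = [9, 2]` → b = {'x': [9, 7], 'y': [7, 2], 'z': [9, 2]}
`a['x'].append(648)` → a = {'x': [9, 7, 648], 'y': [7, 2]}; b = {'x': [9, 7, 648], 'y': [7, 2], 'z': [9, 2]}
`print(a)` → prints {'x': [9, 7, 648], 'y': [7, 2]}
`print(b)` → prints {'x': [9, 7, 648], 'y': [7, 2], 'z': [9, 2]}

Answer:
{'x': [9, 7, 648], 'y': [7, 2]}
{'x': [9, 7, 648], 'y': [7, 2], 'z': [9, 2]}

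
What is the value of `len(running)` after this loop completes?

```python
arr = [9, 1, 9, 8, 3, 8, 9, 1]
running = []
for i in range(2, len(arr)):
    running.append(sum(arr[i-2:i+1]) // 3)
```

Number of 3-element averages
`running` takes the values: [] → [6] → [6, 6] → [6, 6, 6] → [6, 6, 6, 6] → [6, 6, 6, 6, 6] → [6, 6, 6, 6, 6, 6]
So `len(running)` = 6

Answer: 6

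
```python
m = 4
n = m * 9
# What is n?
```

Trace:
`m = 4` → m = 4
`n = m * 9` → n = 36
So n = 36

Answer: 36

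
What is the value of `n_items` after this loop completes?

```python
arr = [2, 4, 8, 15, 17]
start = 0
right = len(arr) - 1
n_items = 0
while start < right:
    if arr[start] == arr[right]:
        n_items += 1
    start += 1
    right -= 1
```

Count matching pairs from ends
`n_items` takes the values: 0

Answer: 0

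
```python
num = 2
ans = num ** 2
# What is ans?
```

Trace:
`num = 2` → num = 2
`ans = num ** 2` → ans = 4
So ans = 4

Answer: 4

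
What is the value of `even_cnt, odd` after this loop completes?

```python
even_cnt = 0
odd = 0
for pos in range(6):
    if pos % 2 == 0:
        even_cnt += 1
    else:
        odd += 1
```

Count evens and odds in range(6)
`even_cnt, odd` takes the values: (0, 0) → (1, 0) → (1, 1) → (2, 1) → (2, 2) → (3, 2) → (3, 3)

Answer: 3, 3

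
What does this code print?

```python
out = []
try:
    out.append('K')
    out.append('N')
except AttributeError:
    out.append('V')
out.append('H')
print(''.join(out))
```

Execution trace: 'K' (try body) → 'N' (try body, no exception) → 'H' (after the try/except). Output: KNH

Answer: KNH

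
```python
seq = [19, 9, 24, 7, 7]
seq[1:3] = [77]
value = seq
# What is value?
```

Trace:
`seq = [19, 9, 24, 7, 7]` → seq = [19, 9, 24, 7, 7]
`seq[1:3] = [77]` → seq = [19, 77, 7, 7]
`value = seq` → value = [19, 77, 7, 7]
So value = [19, 77, 7, 7]

Answer: [19, 77, 7, 7]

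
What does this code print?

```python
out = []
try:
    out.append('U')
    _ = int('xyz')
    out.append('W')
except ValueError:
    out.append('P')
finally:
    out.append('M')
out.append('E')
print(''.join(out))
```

Execution trace: 'U' (try body) → 'P' (except ValueError) → 'M' (finally) → 'E' (after the try/except). Output: UPME

Answer: UPME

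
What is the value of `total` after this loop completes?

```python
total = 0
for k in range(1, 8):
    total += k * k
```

Sum of squares 1² to 7² = 140
`total` takes the values: 0 → 1 → 5 → 14 → 30 → 55 → 91 → 140

Answer: 140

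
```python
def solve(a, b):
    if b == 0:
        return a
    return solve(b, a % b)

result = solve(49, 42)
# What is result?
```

solve(49, 42) -> solve(42, 7) -> solve(7, 0) -> 7

Answer: 7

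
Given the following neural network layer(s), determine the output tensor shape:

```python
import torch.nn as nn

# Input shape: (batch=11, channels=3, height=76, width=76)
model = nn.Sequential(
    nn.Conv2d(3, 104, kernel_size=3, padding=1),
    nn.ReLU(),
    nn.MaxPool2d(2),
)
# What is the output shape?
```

Input: (11, 3, 76, 76) -> after Conv2d: (11, 104, 76, 76) -> after ReLU: (11, 104, 76, 76) -> Output: (11, 104, 38, 38)

Answer: (11, 104, 38, 38)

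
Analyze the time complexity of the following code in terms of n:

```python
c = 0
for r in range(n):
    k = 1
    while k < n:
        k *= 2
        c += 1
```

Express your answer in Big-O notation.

Each loop level contributes: n × log n. Multiplying the contributions gives O(n log n).

Answer: O(n log n)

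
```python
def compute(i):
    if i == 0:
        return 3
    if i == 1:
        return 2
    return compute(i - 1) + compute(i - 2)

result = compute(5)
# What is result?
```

Build up from base cases: compute(0)=3, compute(1)=2, compute(2)=5, compute(3)=7, compute(4)=12, compute(5)=19

Answer: 19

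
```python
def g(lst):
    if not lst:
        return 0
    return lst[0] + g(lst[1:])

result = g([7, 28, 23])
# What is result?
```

7 + 28 + 23 + 0 = 58

Answer: 58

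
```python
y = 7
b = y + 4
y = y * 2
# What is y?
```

Trace:
`y = 7` → y = 7
`b = y + 4` → b = 11
`y = y * 2` → y = 14
So y = 14

Answer: 14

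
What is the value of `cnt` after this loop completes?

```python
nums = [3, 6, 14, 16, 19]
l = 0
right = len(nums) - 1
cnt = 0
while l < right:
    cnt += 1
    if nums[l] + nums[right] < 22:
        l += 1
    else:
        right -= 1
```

Steps to find pair summing to 22
`cnt` takes the values: 0 → 1 → 2 → 3 → 4

Answer: 4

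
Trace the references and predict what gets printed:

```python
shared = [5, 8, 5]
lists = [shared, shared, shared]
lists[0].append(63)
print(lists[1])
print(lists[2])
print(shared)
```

Key concept: list of same reference.
Step by step:
`shared = [5, 8, 5]` → shared = [5, 8, 5]
`lists = [shared, shared, shared]` → lists = [[5, 8, 5], [5, 8, 5], [5, 8, 5]]
`lists[0].append(63)` → shared = [5, 8, 5, 63]; lists = [[5, 8, 5, 63], [5, 8, 5, 63], [5, 8, 5, 63]]
`print(lists[1])` → prints [5, 8, 5, 63]
`print(lists[2])` → prints [5, 8, 5, 63]
`print(shared)` → prints [5, 8, 5, 63]

Answer:
[5, 8, 5, 63]
[5, 8, 5, 63]
[5, 8, 5, 63]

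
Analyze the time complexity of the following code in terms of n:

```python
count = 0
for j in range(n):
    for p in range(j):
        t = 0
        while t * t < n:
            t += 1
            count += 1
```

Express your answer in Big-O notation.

Each loop level contributes: n × n × √n. Multiplying the contributions gives O(n^2√n).

Answer: O(n^2√n)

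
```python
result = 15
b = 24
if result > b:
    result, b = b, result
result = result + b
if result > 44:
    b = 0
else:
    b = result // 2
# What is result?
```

Trace:
`result = 15` → result = 15
`b = 24` → b = 24
`if result > b: ...` → result > b is False → no variable changes
`result = result + b` → result = 39
`if result > 44: ...` → result > 44 is False, take else branch → b = 19
So result = 39

Answer: 39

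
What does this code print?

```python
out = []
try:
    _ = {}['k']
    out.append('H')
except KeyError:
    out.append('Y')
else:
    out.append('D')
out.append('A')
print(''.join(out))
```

Execution trace: 'Y' (except KeyError) → 'A' (after the try/except). Output: YA

Answer: YA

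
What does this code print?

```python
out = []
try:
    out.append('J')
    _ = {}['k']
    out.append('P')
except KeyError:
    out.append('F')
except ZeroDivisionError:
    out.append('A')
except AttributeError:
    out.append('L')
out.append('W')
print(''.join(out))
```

Execution trace: 'J' (try body) → 'F' (except KeyError) → 'W' (after the try/except). Output: JFW

Answer: JFW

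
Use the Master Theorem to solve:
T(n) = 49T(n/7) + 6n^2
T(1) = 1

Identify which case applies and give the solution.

a=49, b=7, f(n)=6n^2. log_7(49) = 2. Since c=2 = 2, Case 2 applies: T(n) = Θ(n^log_b(a) · log n) = O(n^2 log n).

Answer: O(n^2 log n) - Case 2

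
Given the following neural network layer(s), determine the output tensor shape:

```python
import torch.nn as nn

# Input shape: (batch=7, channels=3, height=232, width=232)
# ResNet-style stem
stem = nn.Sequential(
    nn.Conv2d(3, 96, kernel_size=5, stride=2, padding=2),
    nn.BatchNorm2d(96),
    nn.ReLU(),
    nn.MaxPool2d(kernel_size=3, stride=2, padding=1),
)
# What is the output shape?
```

Input: (7, 3, 232, 232) -> after Conv2d 5x5 stride=2: (7, 96, 116, 116) -> Output: (7, 96, 58, 58)

Answer: (7, 96, 58, 58)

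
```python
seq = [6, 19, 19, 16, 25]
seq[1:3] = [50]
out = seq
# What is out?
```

Trace:
`seq = [6, 19, 19, 16, 25]` → seq = [6, 19, 19, 16, 25]
`seq[1:3] = [50]` → seq = [6, 50, 16, 25]
`out = seq` → out = [6, 50, 16, 25]
So out = [6, 50, 16, 25]

Answer: [6, 50, 16, 25]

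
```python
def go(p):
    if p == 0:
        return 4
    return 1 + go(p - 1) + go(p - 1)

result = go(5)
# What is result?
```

go(p) = 1 + 2·go(p-1), go(0)=4. Closed form: (4+1)·2^5 - 1 = 159.

Answer: 159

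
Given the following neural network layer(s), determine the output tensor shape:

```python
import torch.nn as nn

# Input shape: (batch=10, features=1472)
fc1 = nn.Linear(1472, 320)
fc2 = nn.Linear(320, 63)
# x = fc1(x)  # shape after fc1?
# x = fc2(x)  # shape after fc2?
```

Input: (10, 1472) -> after fc1: (10, 320) -> Output: (10, 63)

Answer: (10, 63)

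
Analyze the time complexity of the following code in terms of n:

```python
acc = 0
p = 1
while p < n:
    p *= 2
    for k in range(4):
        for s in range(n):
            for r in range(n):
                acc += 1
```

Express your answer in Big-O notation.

Each loop level contributes: log n × 1 × n × n. Multiplying the contributions gives O(n^2 log n).

Answer: O(n^2 log n)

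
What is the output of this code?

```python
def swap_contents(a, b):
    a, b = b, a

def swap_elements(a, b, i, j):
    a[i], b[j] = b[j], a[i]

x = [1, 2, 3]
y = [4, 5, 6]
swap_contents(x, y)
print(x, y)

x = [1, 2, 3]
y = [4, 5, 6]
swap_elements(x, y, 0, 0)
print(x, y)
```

Key concept: parameter rebinding vs mutation.
Step by step:
`x = [1, 2, 3]` → x = [1, 2, 3]
`y = [4, 5, 6]` → y = [4, 5, 6]
`swap_contents(x, y)` → no visible change to tracked variables
`print(x, y)` → prints [1, 2, 3] [4, 5, 6]
`x = [1, 2, 3]` → x = [1, 2, 3]
`y = [4, 5, 6]` → y = [4, 5, 6]
`swap_elements(x, y, 0, 0)` → x = [4, 2, 3]; y = [1, 5, 6]
`print(x, y)` → prints [4, 2, 3] [1, 5, 6]

Answer:
[1, 2, 3] [4, 5, 6]
[4, 2, 3] [1, 5, 6]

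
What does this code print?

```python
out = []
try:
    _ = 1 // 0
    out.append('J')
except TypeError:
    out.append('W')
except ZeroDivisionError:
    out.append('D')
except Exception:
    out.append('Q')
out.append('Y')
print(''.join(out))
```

Execution trace: 'D' (except ZeroDivisionError) → 'Y' (after the try/except). Output: DY

Answer: DY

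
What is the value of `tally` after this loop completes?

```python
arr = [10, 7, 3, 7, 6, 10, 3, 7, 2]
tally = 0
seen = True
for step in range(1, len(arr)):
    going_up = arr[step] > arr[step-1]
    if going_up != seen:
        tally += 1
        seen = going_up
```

Count direction changes in [10, 7, 3, 7, 6, 10, 3, 7, 2]
`tally` takes the values: 0 → 1 → 2 → 3 → 4 → 5 → 6 → 7

Answer: 7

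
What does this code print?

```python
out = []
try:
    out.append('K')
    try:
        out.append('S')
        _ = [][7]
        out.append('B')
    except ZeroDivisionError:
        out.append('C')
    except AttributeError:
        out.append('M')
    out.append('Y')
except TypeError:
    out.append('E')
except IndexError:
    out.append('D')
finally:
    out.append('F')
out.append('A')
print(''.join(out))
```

Execution trace: 'K' (try body) → 'S' (inner try body) → 'D' (except IndexError) → 'F' (finally) → 'A' (after the try/except). Output: KSDFA

Answer: KSDFA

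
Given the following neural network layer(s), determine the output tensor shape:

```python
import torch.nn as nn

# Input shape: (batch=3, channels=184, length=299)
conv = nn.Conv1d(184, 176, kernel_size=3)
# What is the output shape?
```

Input: (3, 184, 299) -> Output: (3, 176, 297)

Answer: (3, 176, 297)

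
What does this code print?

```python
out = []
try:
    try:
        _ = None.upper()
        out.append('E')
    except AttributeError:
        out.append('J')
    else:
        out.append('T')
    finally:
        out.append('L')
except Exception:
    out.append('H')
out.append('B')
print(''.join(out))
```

Execution trace: 'J' (inner except AttributeError) → 'L' (inner finally) → 'B' (after the try/except). Output: JLB

Answer: JLB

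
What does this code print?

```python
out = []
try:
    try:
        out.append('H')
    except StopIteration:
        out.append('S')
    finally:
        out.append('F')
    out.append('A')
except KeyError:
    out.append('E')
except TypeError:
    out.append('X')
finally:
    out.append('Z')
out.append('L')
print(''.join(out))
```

Execution trace: 'H' (inner try body, no exception) → 'F' (inner finally) → 'A' (try body, no exception) → 'Z' (finally) → 'L' (after the try/except). Output: HFAZL

Answer: HFAZL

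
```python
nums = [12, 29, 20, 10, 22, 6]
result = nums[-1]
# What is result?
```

Trace:
`nums = [12, 29, 20, 10, 22, 6]` → nums = [12, 29, 20, 10, 22, 6]
`result = nums[-1]` → result = 6
So result = 6

Answer: 6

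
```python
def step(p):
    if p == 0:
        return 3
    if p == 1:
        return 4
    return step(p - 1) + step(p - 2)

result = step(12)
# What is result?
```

Build up from base cases: step(0)=3, step(1)=4, step(2)=7, step(3)=11, step(4)=18, step(5)=29, step(6)=47, ..., step(12)=843

Answer: 843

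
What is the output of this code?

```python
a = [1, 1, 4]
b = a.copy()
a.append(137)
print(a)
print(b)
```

Key concept: list.copy() creates independent copy.
Step by step:
`a = [1, 1, 4]` → a = [1, 1, 4]
`b = a.copy()` → b = [1, 1, 4]
`a.append(137)` → a = [1, 1, 4, 137]
`print(a)` → prints [1, 1, 4, 137]
`print(b)` → prints [1, 1, 4]

Answer:
[1, 1, 4, 137]
[1, 1, 4]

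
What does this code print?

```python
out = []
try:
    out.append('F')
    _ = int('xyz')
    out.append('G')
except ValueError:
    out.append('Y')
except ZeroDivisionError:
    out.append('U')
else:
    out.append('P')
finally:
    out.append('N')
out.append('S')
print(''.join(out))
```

Execution trace: 'F' (try body) → 'Y' (except ValueError) → 'N' (finally) → 'S' (after the try/except). Output: FYNS

Answer: FYNS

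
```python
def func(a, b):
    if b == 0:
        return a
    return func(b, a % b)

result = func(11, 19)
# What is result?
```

func(11, 19) -> func(19, 11) -> func(11, 8) -> func(8, 3) -> func(3, 2) -> func(2, 1) -> func(1, 0) -> 1

Answer: 1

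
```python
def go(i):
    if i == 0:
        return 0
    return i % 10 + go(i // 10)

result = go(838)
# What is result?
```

Sum of digits of 838: 8 + 3 + 8 = 19

Answer: 19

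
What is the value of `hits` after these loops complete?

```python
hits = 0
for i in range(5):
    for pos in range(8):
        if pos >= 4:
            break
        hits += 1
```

Inner breaks at 4, outer runs 5 times
`hits` takes the values: 0 → 1 → 2 → 3 → 4 → 5 → 6 → 7 → 8 → 9 → 10 → 11 → 12 → 13 → 14 → 15 → 16 → 17 → 18 → 19 → 20

Answer: 20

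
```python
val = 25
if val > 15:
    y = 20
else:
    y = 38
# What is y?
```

Trace:
`val = 25` → val = 25
`if val > 15: ...` → val > 15 is True → y = 20
So y = 20

Answer: 20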